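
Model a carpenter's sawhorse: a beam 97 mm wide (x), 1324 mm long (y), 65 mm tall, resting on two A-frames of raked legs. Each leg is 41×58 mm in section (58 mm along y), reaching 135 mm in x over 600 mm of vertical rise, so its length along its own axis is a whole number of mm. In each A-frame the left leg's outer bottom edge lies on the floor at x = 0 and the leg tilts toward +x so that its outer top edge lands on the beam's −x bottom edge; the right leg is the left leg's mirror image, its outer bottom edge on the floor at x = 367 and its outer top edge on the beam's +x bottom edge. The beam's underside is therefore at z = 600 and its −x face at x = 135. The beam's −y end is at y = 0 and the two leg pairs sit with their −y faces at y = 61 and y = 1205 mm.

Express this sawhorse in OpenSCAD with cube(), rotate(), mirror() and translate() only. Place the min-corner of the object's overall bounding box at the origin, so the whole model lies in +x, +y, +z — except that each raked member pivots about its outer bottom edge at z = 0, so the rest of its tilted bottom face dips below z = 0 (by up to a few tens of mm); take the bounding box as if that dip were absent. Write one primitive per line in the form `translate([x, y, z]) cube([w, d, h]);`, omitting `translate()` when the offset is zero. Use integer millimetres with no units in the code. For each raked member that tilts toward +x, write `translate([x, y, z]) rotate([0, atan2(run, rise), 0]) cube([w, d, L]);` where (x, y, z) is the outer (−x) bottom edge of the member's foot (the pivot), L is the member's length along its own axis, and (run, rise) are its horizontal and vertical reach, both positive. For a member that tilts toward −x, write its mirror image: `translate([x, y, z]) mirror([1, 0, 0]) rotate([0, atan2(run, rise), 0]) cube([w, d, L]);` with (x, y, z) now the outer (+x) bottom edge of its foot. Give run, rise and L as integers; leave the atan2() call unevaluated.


// leg length = √(135² + 600²) = 615
// right-leg outer foot x = 2·135 + 97 = 367
// beam min-corner = (135, 0, 600)
translate([135, 0, 600]) cube([97, 1324, 65]);
translate([0, 61, 0]) rotate([0, atan2(135, 600), 0]) cube([41, 58, 615]);
translate([367, 61, 0]) mirror([1, 0, 0]) rotate([0, atan2(135, 600), 0]) cube([41, 58, 615]);
translate([0, 1205, 0]) rotate([0, atan2(135, 600), 0]) cube([41, 58, 615]);
translate([367, 1205, 0]) mirror([1, 0, 0]) rotate([0, atan2(135, 600), 0]) cube([41, 58, 615]);


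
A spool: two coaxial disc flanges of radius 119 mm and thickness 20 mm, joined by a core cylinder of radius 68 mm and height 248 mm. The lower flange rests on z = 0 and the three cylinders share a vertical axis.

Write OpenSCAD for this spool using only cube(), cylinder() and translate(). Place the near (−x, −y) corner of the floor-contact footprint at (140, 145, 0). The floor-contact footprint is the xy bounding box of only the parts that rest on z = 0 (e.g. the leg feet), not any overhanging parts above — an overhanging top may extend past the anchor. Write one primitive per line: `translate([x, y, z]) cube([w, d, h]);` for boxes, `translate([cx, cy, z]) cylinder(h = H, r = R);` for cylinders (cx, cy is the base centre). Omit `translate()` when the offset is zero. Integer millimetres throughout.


translate([259, 264, 0]) cylinder(h = 20, r = 119);
translate([259, 264, 20]) cylinder(h = 248, r = 68);
translate([259, 264, 268]) cylinder(h = 20, r = 119);


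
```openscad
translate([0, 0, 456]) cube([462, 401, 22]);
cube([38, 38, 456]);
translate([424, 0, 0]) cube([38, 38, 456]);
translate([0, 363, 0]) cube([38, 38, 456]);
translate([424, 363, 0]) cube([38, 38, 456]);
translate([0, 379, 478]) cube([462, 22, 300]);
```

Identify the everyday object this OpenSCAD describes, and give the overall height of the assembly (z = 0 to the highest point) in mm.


A chair. The overall height is 778 mm.

A slab on four corner posts with a tall panel at the back — a chair. The seat slab sits at z = 456 with thickness 22, and the 300 mm backrest starts at the seat top, so the overall height is 456 + 22 + 300 = 778 mm.


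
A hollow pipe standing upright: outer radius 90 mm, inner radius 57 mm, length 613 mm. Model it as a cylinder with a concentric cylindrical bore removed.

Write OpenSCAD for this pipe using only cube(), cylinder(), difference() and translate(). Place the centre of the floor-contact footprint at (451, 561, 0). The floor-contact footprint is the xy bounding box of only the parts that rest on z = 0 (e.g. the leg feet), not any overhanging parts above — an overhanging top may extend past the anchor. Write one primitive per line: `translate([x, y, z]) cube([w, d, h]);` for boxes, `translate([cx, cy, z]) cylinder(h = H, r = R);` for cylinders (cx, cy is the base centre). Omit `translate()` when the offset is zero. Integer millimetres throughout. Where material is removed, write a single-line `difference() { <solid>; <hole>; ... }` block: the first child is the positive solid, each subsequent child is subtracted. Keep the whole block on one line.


difference() { translate([451, 561, 0]) cylinder(h = 613, r = 90); translate([451, 561, 0]) cylinder(h = 613, r = 57); }


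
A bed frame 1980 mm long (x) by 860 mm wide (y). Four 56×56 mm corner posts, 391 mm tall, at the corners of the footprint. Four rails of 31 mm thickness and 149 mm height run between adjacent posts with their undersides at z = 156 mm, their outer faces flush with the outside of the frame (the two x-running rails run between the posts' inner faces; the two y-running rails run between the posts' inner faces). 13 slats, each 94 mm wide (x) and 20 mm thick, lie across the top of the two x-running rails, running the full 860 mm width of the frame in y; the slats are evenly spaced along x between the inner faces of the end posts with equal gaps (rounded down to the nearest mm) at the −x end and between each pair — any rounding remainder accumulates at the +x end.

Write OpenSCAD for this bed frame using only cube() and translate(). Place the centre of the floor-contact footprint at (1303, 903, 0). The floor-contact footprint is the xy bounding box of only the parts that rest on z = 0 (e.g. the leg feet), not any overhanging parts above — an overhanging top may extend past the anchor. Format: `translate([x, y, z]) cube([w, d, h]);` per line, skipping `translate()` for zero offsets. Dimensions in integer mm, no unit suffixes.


translate([313, 473, 0]) cube([56, 56, 391]);
translate([313, 1277, 0]) cube([56, 56, 391]);
translate([2237, 473, 0]) cube([56, 56, 391]);
translate([2237, 1277, 0]) cube([56, 56, 391]);
translate([369, 473, 156]) cube([1868, 31, 149]);
translate([369, 1302, 156]) cube([1868, 31, 149]);
translate([313, 529, 156]) cube([31, 748, 149]);
translate([2262, 529, 156]) cube([31, 748, 149]);
translate([415, 473, 305]) cube([94, 860, 20]);
translate([555, 473, 305]) cube([94, 860, 20]);
translate([695, 473, 305]) cube([94, 860, 20]);
translate([835, 473, 305]) cube([94, 860, 20]);
translate([975, 473, 305]) cube([94, 860, 20]);
translate([1115, 473, 305]) cube([94, 860, 20]);
translate([1255, 473, 305]) cube([94, 860, 20]);
translate([1395, 473, 305]) cube([94, 860, 20]);
translate([1535, 473, 305]) cube([94, 860, 20]);
translate([1675, 473, 305]) cube([94, 860, 20]);
translate([1815, 473, 305]) cube([94, 860, 20]);
translate([1955, 473, 305]) cube([94, 860, 20]);
translate([2095, 473, 305]) cube([94, 860, 20]);


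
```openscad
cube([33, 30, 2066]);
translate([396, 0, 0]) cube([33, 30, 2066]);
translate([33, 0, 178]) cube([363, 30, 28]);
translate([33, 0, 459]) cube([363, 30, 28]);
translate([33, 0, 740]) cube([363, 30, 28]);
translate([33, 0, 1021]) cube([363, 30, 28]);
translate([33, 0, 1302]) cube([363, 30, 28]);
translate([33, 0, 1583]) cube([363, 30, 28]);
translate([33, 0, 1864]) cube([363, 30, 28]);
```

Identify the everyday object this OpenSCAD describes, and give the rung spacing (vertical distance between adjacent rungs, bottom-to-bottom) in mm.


A ladder. The rung spacing is 281 mm.

Two tall 33×30 posts with 7 short bars between them — a ladder. Adjacent rungs sit at z = 178 and z = 459, so the spacing is 459 − 178 = 281 mm.


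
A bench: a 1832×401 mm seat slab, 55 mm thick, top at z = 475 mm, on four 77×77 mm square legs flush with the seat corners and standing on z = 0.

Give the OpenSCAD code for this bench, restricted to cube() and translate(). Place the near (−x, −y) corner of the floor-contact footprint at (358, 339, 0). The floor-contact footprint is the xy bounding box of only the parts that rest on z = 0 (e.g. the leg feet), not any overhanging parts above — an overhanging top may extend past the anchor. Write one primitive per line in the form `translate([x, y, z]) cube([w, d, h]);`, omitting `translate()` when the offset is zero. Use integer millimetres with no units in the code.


translate([358, 339, 420]) cube([1832, 401, 55]);
translate([358, 339, 0]) cube([77, 77, 420]);
translate([358, 663, 0]) cube([77, 77, 420]);
translate([2113, 339, 0]) cube([77, 77, 420]);
translate([2113, 663, 0]) cube([77, 77, 420]);


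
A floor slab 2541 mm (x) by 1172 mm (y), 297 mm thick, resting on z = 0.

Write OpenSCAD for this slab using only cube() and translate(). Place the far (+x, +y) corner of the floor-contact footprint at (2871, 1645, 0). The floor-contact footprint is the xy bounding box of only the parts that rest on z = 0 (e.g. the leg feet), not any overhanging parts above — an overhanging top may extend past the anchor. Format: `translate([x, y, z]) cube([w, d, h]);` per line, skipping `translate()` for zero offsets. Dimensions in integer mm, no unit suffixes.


translate([330, 473, 0]) cube([2541, 1172, 297]);


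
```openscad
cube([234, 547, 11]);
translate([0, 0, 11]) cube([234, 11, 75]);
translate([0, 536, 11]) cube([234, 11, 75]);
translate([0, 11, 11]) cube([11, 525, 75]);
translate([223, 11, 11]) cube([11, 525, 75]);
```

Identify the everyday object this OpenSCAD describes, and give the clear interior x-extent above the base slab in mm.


An open box. The internal width is 212 mm.

A 234×547 base slab with four walls standing on it — an open box. The base is 234 mm wide and the walls are 11 mm thick, so the internal width is 234 − 2 × 11 = 212 mm.


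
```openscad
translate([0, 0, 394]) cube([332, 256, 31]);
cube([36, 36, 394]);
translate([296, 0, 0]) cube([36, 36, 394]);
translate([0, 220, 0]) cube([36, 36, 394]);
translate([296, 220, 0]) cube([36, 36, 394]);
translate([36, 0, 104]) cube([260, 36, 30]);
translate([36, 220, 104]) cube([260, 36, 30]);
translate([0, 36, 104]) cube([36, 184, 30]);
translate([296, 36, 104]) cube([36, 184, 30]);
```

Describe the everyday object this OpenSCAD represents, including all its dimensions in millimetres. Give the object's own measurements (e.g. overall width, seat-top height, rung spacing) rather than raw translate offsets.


A four-legged stool. The seat is a 332×256×31 mm slab whose top surface is at z = 425 mm; four square legs, each 36×36 mm in cross-section, run from the floor (z = 0) to the underside of the seat, each flush with a corner of the seat. Four stretchers, 36 mm wide and 30 mm tall, connect adjacent legs with their undersides at z = 104 mm, each running between the inner faces of the legs it joins and aligned with the legs' outer faces on the other axis.


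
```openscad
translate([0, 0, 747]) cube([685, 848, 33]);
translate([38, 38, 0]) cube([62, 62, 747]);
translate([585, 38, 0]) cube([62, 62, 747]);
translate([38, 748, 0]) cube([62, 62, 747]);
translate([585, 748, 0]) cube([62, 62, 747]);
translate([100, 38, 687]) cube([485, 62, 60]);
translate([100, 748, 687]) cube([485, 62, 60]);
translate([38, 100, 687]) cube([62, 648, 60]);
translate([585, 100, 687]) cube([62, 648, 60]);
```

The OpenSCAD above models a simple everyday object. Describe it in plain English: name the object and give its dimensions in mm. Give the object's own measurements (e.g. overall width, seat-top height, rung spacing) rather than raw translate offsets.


A table: top 685 mm (x) × 848 mm (y), 33 mm thick, upper face at z = 780 mm, on four 62×62 mm square legs, each inset 38 mm from the nearest pair of top edges from z = 0 to the bottom of the top. Four apron rails, 62 mm thick and 60 mm tall, run between adjacent legs with their top edges flush with the underside of the top and their outer faces flush with the legs' outer faces.


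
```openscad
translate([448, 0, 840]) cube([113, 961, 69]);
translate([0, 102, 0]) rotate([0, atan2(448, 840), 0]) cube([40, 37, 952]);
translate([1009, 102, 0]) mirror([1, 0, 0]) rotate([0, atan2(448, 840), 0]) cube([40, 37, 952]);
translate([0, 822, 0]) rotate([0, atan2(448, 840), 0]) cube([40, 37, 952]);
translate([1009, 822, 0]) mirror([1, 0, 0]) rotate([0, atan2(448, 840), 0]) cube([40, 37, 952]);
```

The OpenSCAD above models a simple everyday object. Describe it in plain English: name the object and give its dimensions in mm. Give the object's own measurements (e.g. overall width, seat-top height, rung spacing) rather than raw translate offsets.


A sawhorse. A 113×961×69 mm beam (x, y, z) sits on two A-frame leg pairs. Each pair is two raked legs of 40×37 mm section (37 mm along y) splaying symmetrically in x. Each leg rises 840 mm vertically over 448 mm of horizontal reach and is 952 mm long along its own axis. Every leg's outer bottom edge rests on the floor and its outer top edge meets a bottom edge of the beam — the left legs (tilting toward +x) meet the beam's −x bottom edge, the right legs (their mirror images, tilting toward −x) meet its +x bottom edge — so the leg tops tuck under the beam, the beam's underside is 840 mm above the floor, and the feet are 1009 mm apart outside-to-outside with the beam centred between them. The two leg pairs are set in 102 mm from either end of the beam.


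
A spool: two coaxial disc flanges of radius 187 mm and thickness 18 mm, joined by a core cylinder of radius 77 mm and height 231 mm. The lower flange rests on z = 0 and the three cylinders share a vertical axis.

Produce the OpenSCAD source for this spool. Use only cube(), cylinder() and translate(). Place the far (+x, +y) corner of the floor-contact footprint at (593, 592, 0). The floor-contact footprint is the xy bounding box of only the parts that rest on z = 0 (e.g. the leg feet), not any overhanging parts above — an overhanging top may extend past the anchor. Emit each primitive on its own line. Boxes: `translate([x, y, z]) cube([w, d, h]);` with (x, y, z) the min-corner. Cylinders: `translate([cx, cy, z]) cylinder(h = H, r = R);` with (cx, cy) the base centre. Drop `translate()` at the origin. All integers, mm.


translate([406, 405, 0]) cylinder(h = 18, r = 187);
translate([406, 405, 18]) cylinder(h = 231, r = 77);
translate([406, 405, 249]) cylinder(h = 18, r = 187);


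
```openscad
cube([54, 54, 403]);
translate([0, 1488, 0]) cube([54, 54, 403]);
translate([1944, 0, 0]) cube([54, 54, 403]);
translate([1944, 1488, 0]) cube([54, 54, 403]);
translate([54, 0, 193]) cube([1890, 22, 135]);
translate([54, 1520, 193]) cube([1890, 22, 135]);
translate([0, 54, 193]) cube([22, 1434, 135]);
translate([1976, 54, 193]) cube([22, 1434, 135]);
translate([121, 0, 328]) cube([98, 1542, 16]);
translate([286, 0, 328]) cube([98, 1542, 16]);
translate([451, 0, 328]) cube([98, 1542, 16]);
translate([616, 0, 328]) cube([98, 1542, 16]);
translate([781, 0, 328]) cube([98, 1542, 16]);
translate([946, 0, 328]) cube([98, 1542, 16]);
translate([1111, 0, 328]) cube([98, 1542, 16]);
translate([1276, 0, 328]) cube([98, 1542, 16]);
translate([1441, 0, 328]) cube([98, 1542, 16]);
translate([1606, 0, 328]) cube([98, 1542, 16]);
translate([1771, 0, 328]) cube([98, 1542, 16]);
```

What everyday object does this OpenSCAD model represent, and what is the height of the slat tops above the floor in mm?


A bed frame. The slat-top height is 344 mm.

Four posts, four rails, and a row of slats — a bed frame. Slats sit on the rails at z = 193 + 135 = 328; with slat thickness 16, the top is 344 mm.


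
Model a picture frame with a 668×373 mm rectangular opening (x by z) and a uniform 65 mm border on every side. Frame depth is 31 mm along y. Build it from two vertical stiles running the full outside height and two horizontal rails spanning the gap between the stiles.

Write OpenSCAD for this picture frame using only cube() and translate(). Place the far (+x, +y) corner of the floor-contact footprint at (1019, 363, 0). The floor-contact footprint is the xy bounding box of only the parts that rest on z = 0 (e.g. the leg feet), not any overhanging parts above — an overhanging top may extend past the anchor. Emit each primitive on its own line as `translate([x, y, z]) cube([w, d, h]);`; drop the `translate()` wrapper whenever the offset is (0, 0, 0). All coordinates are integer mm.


translate([221, 332, 0]) cube([65, 31, 503]);
translate([954, 332, 0]) cube([65, 31, 503]);
translate([286, 332, 0]) cube([668, 31, 65]);
translate([286, 332, 438]) cube([668, 31, 65]);


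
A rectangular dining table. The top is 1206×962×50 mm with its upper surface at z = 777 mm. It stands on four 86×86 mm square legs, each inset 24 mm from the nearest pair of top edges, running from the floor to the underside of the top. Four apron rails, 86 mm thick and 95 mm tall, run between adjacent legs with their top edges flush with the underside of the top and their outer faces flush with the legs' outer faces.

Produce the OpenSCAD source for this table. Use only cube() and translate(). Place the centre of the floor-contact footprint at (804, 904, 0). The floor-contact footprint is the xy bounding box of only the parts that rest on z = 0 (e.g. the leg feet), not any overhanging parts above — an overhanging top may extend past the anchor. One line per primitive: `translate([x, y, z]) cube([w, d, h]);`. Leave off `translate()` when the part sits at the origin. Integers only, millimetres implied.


// leg_h = 777 - 50 = 727
// apron z = 727 - 95 = 632
translate([201, 423, 727]) cube([1206, 962, 50]);
translate([225, 447, 0]) cube([86, 86, 727]);
translate([1297, 447, 0]) cube([86, 86, 727]);
translate([225, 1275, 0]) cube([86, 86, 727]);
translate([1297, 1275, 0]) cube([86, 86, 727]);
translate([311, 447, 632]) cube([986, 86, 95]);
translate([311, 1275, 632]) cube([986, 86, 95]);
translate([225, 533, 632]) cube([86, 742, 95]);
translate([1297, 533, 632]) cube([86, 742, 95]);


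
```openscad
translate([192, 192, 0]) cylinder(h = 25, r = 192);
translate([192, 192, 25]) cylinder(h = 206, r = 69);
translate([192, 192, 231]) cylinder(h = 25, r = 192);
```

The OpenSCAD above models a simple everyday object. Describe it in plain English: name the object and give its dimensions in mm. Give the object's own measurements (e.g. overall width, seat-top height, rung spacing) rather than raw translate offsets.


A spool: two coaxial disc flanges of radius 192 mm and thickness 25 mm, joined by a core cylinder of radius 69 mm and height 206 mm. The lower flange rests on z = 0 and the three cylinders share a vertical axis.


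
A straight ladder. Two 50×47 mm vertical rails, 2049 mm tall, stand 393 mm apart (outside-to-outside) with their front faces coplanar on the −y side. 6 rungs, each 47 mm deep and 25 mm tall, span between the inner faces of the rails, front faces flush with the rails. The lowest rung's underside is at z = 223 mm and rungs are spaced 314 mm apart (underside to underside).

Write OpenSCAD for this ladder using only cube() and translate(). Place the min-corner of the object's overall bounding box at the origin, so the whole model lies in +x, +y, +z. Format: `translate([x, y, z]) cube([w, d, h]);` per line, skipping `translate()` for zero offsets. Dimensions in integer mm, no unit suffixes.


cube([50, 47, 2049]);
translate([343, 0, 0]) cube([50, 47, 2049]);
translate([50, 0, 223]) cube([293, 47, 25]);
translate([50, 0, 537]) cube([293, 47, 25]);
translate([50, 0, 851]) cube([293, 47, 25]);
translate([50, 0, 1165]) cube([293, 47, 25]);
translate([50, 0, 1479]) cube([293, 47, 25]);
translate([50, 0, 1793]) cube([293, 47, 25]);


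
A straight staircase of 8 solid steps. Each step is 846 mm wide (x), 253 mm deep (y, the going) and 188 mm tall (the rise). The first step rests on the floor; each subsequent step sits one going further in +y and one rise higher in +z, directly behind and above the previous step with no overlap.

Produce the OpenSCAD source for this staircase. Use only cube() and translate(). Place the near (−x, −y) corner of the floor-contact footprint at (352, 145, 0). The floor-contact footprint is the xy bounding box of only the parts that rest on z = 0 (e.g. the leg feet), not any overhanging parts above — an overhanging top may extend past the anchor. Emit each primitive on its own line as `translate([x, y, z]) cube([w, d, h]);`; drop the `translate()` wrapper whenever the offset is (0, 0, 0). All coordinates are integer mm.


translate([352, 145, 0]) cube([846, 253, 188]);
translate([352, 398, 188]) cube([846, 253, 188]);
translate([352, 651, 376]) cube([846, 253, 188]);
translate([352, 904, 564]) cube([846, 253, 188]);
translate([352, 1157, 752]) cube([846, 253, 188]);
translate([352, 1410, 940]) cube([846, 253, 188]);
translate([352, 1663, 1128]) cube([846, 253, 188]);
translate([352, 1916, 1316]) cube([846, 253, 188]);


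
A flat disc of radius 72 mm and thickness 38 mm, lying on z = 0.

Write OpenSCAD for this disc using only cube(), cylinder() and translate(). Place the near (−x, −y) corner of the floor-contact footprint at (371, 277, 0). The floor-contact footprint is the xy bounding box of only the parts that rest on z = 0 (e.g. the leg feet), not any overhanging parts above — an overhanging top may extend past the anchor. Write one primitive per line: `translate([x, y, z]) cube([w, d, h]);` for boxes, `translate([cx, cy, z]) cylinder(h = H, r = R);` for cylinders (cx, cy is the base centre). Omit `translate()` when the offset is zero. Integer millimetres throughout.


translate([443, 349, 0]) cylinder(h = 38, r = 72);


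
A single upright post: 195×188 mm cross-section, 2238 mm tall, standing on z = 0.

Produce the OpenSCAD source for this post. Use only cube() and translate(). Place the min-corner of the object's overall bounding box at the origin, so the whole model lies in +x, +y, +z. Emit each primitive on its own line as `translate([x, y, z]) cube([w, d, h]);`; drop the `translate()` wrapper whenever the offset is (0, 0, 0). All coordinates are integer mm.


cube([195, 188, 2238]);


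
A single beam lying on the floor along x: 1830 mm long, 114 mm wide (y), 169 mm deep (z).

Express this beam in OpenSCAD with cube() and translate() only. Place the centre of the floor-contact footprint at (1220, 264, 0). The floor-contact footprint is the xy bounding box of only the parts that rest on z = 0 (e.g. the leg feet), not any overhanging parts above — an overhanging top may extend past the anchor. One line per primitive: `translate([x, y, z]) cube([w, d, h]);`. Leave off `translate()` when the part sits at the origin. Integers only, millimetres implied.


translate([305, 207, 0]) cube([1830, 114, 169]);


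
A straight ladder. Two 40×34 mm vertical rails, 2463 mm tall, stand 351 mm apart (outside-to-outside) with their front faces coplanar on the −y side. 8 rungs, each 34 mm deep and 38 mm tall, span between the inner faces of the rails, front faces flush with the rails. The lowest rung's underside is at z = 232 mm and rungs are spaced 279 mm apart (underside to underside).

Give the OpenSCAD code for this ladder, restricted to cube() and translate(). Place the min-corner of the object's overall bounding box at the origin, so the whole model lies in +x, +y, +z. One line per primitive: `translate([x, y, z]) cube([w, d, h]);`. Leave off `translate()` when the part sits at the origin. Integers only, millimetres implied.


// rung span = 351 - 2*40 = 271
// rung[k] z = 232 + k*279
cube([40, 34, 2463]);
translate([311, 0, 0]) cube([40, 34, 2463]);
translate([40, 0, 232]) cube([271, 34, 38]);
translate([40, 0, 511]) cube([271, 34, 38]);
translate([40, 0, 790]) cube([271, 34, 38]);
translate([40, 0, 1069]) cube([271, 34, 38]);
translate([40, 0, 1348]) cube([271, 34, 38]);
translate([40, 0, 1627]) cube([271, 34, 38]);
translate([40, 0, 1906]) cube([271, 34, 38]);
translate([40, 0, 2185]) cube([271, 34, 38]);


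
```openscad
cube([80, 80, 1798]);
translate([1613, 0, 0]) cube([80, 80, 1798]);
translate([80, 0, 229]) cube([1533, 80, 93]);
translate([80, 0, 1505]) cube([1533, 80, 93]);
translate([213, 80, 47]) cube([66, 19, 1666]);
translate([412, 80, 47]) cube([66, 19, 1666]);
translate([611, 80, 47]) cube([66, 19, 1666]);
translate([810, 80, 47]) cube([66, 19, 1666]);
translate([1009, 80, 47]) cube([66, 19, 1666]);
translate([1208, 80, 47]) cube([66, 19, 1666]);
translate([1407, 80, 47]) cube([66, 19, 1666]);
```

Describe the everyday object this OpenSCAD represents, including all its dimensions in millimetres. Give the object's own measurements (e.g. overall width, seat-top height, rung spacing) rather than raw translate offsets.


A fence section. Two 80×80 mm posts, 1798 mm tall, stand on the floor with a clear span of 1533 mm between their inner faces. Two horizontal rails of 80×93 mm section span the gap between the posts with their undersides at z = 229 mm and z = 1505 mm, flush with the posts' −y face. 7 pickets, each 66 mm wide, 19 mm thick and 1666 mm tall, are fixed to the +y face of the rails with their bottoms at z = 47 mm, spaced across the span with a 133 mm gap after the −x post and between neighbouring pickets, with 140 mm left before the +x post.


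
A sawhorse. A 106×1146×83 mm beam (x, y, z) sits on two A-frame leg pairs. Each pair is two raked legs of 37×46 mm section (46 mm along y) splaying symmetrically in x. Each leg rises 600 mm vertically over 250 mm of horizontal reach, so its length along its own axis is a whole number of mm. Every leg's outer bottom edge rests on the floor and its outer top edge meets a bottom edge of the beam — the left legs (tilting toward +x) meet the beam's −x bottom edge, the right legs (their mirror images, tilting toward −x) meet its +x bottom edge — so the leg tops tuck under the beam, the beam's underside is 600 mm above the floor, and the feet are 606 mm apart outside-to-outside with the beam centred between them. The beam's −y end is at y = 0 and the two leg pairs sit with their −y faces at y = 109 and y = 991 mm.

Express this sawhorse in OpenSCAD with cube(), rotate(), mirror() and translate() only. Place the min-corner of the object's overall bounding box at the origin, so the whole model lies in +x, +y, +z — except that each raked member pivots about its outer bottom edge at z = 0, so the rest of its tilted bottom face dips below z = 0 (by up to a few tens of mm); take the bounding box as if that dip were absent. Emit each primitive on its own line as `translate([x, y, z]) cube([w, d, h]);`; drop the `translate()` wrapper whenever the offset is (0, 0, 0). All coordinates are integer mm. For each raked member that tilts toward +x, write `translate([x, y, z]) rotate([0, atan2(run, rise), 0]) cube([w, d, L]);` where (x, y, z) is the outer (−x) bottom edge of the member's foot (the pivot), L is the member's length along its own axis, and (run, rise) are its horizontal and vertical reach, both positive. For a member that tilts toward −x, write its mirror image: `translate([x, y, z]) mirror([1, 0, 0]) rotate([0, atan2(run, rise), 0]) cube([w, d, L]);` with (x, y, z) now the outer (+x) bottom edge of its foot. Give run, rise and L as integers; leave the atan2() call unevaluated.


translate([250, 0, 600]) cube([106, 1146, 83]);
translate([0, 109, 0]) rotate([0, atan2(250, 600), 0]) cube([37, 46, 650]);
translate([606, 109, 0]) mirror([1, 0, 0]) rotate([0, atan2(250, 600), 0]) cube([37, 46, 650]);
translate([0, 991, 0]) rotate([0, atan2(250, 600), 0]) cube([37, 46, 650]);
translate([606, 991, 0]) mirror([1, 0, 0]) rotate([0, atan2(250, 600), 0]) cube([37, 46, 650]);


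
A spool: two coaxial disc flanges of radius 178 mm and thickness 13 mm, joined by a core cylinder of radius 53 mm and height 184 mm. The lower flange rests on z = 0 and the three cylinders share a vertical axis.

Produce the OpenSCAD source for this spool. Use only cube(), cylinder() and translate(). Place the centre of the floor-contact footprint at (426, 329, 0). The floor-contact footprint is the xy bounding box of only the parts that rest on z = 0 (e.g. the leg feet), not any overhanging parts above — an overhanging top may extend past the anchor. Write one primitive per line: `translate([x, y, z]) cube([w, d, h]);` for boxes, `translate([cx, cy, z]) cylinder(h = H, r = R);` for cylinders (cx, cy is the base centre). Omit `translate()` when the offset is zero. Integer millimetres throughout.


translate([426, 329, 0]) cylinder(h = 13, r = 178);
translate([426, 329, 13]) cylinder(h = 184, r = 53);
translate([426, 329, 197]) cylinder(h = 13, r = 178);


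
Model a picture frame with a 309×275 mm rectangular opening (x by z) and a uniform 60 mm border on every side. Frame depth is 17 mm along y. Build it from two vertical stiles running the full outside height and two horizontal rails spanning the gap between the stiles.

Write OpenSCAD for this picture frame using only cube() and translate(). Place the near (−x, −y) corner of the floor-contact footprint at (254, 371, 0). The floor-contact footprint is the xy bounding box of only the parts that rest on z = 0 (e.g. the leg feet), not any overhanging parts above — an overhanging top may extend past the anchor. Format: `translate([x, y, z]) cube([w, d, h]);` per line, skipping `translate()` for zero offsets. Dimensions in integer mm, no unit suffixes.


translate([254, 371, 0]) cube([60, 17, 395]);
translate([623, 371, 0]) cube([60, 17, 395]);
translate([314, 371, 0]) cube([309, 17, 60]);
translate([314, 371, 335]) cube([309, 17, 60]);


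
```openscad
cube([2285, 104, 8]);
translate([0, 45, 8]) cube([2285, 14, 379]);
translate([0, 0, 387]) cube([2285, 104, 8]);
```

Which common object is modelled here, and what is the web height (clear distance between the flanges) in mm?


An I-beam. The web height is 379 mm.

Two wide flanges with a thin centred web — an I-beam. Overall 395 mm minus two 8 mm flanges gives a web of 395 − 2·8 = 379 mm.


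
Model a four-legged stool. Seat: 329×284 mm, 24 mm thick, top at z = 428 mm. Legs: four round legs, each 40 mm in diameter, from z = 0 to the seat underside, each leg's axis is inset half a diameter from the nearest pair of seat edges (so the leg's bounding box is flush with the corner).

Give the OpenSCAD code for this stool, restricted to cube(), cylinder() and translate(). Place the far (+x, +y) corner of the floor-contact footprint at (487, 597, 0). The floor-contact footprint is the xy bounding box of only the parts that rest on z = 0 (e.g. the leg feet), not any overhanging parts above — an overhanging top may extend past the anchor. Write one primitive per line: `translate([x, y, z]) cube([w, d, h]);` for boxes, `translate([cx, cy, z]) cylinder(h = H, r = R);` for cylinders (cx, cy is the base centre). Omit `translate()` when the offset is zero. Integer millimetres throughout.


translate([158, 313, 404]) cube([329, 284, 24]);
translate([178, 333, 0]) cylinder(h = 404, r = 20);
translate([467, 333, 0]) cylinder(h = 404, r = 20);
translate([178, 577, 0]) cylinder(h = 404, r = 20);
translate([467, 577, 0]) cylinder(h = 404, r = 20);


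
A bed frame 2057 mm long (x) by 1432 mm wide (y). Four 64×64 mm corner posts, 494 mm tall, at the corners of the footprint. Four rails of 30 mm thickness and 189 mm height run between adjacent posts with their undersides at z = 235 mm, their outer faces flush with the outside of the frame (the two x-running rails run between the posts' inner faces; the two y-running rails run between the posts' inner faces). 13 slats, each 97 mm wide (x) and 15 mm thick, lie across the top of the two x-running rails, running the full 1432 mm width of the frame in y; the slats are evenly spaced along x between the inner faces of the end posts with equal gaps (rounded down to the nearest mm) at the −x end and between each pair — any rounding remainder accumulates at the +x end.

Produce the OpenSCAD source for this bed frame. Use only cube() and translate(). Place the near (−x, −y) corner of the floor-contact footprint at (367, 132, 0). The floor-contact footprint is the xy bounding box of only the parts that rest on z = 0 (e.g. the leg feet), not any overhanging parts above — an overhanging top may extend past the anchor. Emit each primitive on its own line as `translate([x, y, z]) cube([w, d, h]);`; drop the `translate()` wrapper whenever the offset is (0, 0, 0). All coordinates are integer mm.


// slat z = rail_z + rail_h = 235 + 189 = 424
// slat gap = ⌊(1929 − 13·97) / 14⌋ = 47
translate([367, 132, 0]) cube([64, 64, 494]);
translate([367, 1500, 0]) cube([64, 64, 494]);
translate([2360, 132, 0]) cube([64, 64, 494]);
translate([2360, 1500, 0]) cube([64, 64, 494]);
translate([431, 132, 235]) cube([1929, 30, 189]);
translate([431, 1534, 235]) cube([1929, 30, 189]);
translate([367, 196, 235]) cube([30, 1304, 189]);
translate([2394, 196, 235]) cube([30, 1304, 189]);
translate([478, 132, 424]) cube([97, 1432, 15]);
translate([622, 132, 424]) cube([97, 1432, 15]);
translate([766, 132, 424]) cube([97, 1432, 15]);
translate([910, 132, 424]) cube([97, 1432, 15]);
translate([1054, 132, 424]) cube([97, 1432, 15]);
translate([1198, 132, 424]) cube([97, 1432, 15]);
translate([1342, 132, 424]) cube([97, 1432, 15]);
translate([1486, 132, 424]) cube([97, 1432, 15]);
translate([1630, 132, 424]) cube([97, 1432, 15]);
translate([1774, 132, 424]) cube([97, 1432, 15]);
translate([1918, 132, 424]) cube([97, 1432, 15]);
translate([2062, 132, 424]) cube([97, 1432, 15]);
translate([2206, 132, 424]) cube([97, 1432, 15]);


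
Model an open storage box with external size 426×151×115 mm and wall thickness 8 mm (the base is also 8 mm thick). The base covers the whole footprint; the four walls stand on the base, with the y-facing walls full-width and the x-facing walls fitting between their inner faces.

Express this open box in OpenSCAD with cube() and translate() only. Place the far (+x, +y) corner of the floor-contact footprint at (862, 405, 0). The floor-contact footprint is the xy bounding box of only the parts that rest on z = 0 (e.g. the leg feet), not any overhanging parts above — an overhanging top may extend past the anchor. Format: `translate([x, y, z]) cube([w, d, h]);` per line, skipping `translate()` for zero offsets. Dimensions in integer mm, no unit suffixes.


translate([436, 254, 0]) cube([426, 151, 8]);
translate([436, 254, 8]) cube([426, 8, 107]);
translate([436, 397, 8]) cube([426, 8, 107]);
translate([436, 262, 8]) cube([8, 135, 107]);
translate([854, 262, 8]) cube([8, 135, 107]);


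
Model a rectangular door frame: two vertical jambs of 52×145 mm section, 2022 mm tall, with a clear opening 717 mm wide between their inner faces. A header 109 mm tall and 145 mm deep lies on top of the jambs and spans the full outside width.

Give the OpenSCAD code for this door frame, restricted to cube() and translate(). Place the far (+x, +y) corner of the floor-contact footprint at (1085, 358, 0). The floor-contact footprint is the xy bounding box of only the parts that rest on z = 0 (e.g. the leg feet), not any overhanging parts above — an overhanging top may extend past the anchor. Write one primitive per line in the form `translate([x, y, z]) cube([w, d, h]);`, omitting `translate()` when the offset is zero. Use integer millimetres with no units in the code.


translate([264, 213, 0]) cube([52, 145, 2022]);
translate([1033, 213, 0]) cube([52, 145, 2022]);
translate([264, 213, 2022]) cube([821, 145, 109]);


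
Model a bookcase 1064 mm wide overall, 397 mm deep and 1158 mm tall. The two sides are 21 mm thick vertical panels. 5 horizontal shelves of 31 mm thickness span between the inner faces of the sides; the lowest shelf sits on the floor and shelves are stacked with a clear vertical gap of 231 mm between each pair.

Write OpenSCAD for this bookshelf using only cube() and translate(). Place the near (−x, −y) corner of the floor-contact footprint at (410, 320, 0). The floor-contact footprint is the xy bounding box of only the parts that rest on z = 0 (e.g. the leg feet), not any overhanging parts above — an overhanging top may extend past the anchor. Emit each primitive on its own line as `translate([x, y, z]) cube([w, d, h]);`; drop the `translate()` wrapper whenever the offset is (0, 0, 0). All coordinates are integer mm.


translate([410, 320, 0]) cube([21, 397, 1158]);
translate([1453, 320, 0]) cube([21, 397, 1158]);
translate([431, 320, 0]) cube([1022, 397, 31]);
translate([431, 320, 262]) cube([1022, 397, 31]);
translate([431, 320, 524]) cube([1022, 397, 31]);
translate([431, 320, 786]) cube([1022, 397, 31]);
translate([431, 320, 1048]) cube([1022, 397, 31]);


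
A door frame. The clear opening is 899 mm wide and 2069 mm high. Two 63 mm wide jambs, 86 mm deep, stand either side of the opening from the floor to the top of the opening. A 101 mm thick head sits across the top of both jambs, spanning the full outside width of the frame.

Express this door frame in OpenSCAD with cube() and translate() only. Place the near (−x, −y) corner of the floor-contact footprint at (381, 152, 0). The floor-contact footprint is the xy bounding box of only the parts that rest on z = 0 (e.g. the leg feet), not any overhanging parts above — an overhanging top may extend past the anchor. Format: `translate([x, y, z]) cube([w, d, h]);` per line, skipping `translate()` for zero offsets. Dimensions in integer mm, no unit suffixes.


translate([381, 152, 0]) cube([63, 86, 2069]);
translate([1343, 152, 0]) cube([63, 86, 2069]);
translate([381, 152, 2069]) cube([1025, 86, 101]);


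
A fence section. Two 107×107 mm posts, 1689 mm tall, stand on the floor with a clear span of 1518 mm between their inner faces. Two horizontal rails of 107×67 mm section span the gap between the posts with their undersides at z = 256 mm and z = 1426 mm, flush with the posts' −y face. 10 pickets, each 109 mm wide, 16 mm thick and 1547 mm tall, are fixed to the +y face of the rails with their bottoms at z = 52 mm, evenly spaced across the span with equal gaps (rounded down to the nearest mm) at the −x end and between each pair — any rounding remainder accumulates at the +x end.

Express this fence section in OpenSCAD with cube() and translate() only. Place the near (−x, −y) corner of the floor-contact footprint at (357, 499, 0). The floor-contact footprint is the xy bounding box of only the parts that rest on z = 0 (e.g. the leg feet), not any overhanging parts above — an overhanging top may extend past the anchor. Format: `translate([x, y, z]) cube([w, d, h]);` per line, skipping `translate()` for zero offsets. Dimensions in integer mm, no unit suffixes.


translate([357, 499, 0]) cube([107, 107, 1689]);
translate([1982, 499, 0]) cube([107, 107, 1689]);
translate([464, 499, 256]) cube([1518, 107, 67]);
translate([464, 499, 1426]) cube([1518, 107, 67]);
translate([502, 606, 52]) cube([109, 16, 1547]);
translate([649, 606, 52]) cube([109, 16, 1547]);
translate([796, 606, 52]) cube([109, 16, 1547]);
translate([943, 606, 52]) cube([109, 16, 1547]);
translate([1090, 606, 52]) cube([109, 16, 1547]);
translate([1237, 606, 52]) cube([109, 16, 1547]);
translate([1384, 606, 52]) cube([109, 16, 1547]);
translate([1531, 606, 52]) cube([109, 16, 1547]);
translate([1678, 606, 52]) cube([109, 16, 1547]);
translate([1825, 606, 52]) cube([109, 16, 1547]);


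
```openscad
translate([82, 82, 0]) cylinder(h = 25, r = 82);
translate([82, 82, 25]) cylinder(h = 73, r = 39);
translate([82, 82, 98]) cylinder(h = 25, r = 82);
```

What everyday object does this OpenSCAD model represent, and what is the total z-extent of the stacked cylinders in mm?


A spool. The overall height is 123 mm.

Three coaxial cylinders, large–small–large — a spool. Two 25 mm flanges and a 73 mm core give 25 + 73 + 25 = 123 mm.
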